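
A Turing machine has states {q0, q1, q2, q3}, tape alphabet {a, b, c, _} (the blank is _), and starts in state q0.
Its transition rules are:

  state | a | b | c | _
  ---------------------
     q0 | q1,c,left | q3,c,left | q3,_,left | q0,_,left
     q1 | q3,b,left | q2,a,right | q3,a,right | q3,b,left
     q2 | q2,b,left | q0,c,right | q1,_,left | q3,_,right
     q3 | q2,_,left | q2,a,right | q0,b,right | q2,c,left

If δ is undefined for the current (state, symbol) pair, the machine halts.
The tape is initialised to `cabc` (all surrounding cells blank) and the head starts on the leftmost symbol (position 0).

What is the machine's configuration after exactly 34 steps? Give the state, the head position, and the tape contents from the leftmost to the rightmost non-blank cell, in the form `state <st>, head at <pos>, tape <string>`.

q0 | _____[c]abc   read c → write _, move left, go to q3
q3 | ____[_]_abc   read _ → write c, move left, go to q2
q2 | ___[_]c_abc   read _ → write _, move right, go to q3
q3 | ____[c]_abc   read c → write b, move right, go to q0
q0 | ____b[_]abc   read _ → write _, move left, go to q0
q0 | ____[b]_abc   read b → write c, move left, go to q3
q3 | ___[_]c_abc   read _ → write c, move left, go to q2
q2 | __[_]cc_abc   read _ → write _, move right, go to q3
q3 | ___[c]c_abc   read c → write b, move right, go to q0
q0 | ___b[c]_abc   read c → write _, move left, go to q3
q3 | ___[b]__abc   read b → write a, move right, go to q2
q2 | ___a[_]_abc   read _ → write _, move right, go to q3
q3 | ___a_[_]abc   read _ → write c, move left, go to q2
q2 | ___a[_]cabc   read _ → write _, move right, go to q3
q3 | ___a_[c]abc   read c → write b, move right, go to q0
q0 | ___a_b[a]bc   read a → write c, move left, go to q1
q1 | ___a_[b]cbc   read b → write a, move right, go to q2
q2 | ___a_a[c]bc   read c → write _, move left, go to q1
q1 | ___a_[a]_bc   read a → write b, move left, go to q3
q3 | ___a[_]b_bc   read _ → write c, move left, go to q2
q2 | ___[a]cb_bc   read a → write b, move left, go to q2
q2 | __[_]bcb_bc   read _ → write _, move right, go to q3
q3 | ___[b]cb_bc   read b → write a, move right, go to q2
q2 | ___a[c]b_bc   read c → write _, move left, go to q1
q1 | ___[a]_b_bc   read a → write b, move left, go to q3
q3 | __[_]b_b_bc   read _ → write c, move left, go to q2
q2 | _[_]cb_b_bc   read _ → write _, move right, go to q3
q3 | __[c]b_b_bc   read c → write b, move right, go to q0
q0 | __b[b]_b_bc   read b → write c, move left, go to q3
q3 | __[b]c_b_bc   read b → write a, move right, go to q2
q2 | __a[c]_b_bc   read c → write _, move left, go to q1
q1 | __[a]__b_bc   read a → write b, move left, go to q3
q3 | _[_]b__b_bc   read _ → write c, move left, go to q2
q2 | [_]cb__b_bc   read _ → write _, move right, go to q3
q3 | _[c]b__b_bc
After 34 steps: state q3, head at -4, tape cb__b_bc.

state q3, head at -4, tape cb__b_bc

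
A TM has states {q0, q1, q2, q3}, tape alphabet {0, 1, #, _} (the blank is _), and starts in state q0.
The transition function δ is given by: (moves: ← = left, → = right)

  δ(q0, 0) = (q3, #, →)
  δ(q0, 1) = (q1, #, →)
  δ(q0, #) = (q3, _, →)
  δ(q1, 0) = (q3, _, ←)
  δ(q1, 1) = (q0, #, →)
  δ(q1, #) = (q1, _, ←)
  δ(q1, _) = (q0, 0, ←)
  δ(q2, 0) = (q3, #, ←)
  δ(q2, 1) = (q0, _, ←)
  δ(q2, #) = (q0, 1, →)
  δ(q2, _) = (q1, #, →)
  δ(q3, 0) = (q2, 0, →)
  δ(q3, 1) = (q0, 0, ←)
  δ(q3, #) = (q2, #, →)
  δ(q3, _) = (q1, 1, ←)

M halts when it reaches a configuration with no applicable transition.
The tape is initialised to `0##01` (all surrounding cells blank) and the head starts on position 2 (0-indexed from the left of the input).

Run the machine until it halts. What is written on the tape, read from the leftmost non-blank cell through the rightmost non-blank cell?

q0 | 0#[#]01_   read # → write _, move →, go to q3
q3 | 0#_[0]1_   read 0 → write 0, move →, go to q2
q2 | 0#_0[1]_   read 1 → write _, move ←, go to q0
q0 | 0#_[0]__   read 0 → write #, move →, go to q3
q3 | 0#_#[_]_   read _ → write 1, move ←, go to q1
q1 | 0#_[#]1_   read # → write _, move ←, go to q1
q1 | 0#[_]_1_   read _ → write 0, move ←, go to q0
q0 | 0[#]0_1_   read # → write _, move →, go to q3
q3 | 0_[0]_1_   read 0 → write 0, move →, go to q2
q2 | 0_0[_]1_   read _ → write #, move →, go to q1
q1 | 0_0#[1]_   read 1 → write #, move →, go to q0
q0 | 0_0##[_]
The non-blank tape span at halt is 0_0##.

0_0##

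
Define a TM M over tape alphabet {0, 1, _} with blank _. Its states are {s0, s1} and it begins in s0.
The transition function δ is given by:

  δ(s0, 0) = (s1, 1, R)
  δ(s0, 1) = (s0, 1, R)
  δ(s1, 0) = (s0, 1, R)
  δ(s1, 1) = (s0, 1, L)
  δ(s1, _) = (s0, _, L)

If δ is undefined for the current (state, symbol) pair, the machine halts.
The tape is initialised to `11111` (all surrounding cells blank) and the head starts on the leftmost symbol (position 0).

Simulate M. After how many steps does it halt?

5

state=s0 head=0 tape=[1]1111_   (s0,1)→(s0,1,R)
state=s0 head=1 tape=1[1]111_   (s0,1)→(s0,1,R)
state=s0 head=2 tape=11[1]11_   (s0,1)→(s0,1,R)
state=s0 head=3 tape=111[1]1_   (s0,1)→(s0,1,R)
state=s0 head=4 tape=1111[1]_   (s0,1)→(s0,1,R)
state=s0 head=5 tape=11111[_]
M halts after 5 transitions.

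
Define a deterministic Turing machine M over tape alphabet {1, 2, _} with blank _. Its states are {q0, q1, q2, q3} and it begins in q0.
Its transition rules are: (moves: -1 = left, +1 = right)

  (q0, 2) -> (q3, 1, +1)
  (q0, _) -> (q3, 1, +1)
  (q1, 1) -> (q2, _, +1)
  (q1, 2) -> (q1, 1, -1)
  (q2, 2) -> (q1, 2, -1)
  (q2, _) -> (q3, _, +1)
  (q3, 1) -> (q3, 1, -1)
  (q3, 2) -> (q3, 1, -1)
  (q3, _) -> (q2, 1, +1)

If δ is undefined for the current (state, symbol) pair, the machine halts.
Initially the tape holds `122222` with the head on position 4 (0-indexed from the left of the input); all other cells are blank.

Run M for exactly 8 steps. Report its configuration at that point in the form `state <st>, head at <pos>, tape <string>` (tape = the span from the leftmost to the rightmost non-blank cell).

state=q0 head=4 tape=_1222[2]2   (q0,2)→(q3,1,+1)
state=q3 head=5 tape=_12221[2]   (q3,2)→(q3,1,-1)
state=q3 head=4 tape=_1222[1]1   (q3,1)→(q3,1,-1)
state=q3 head=3 tape=_122[2]11   (q3,2)→(q3,1,-1)
state=q3 head=2 tape=_12[2]111   (q3,2)→(q3,1,-1)
state=q3 head=1 tape=_1[2]1111   (q3,2)→(q3,1,-1)
state=q3 head=0 tape=_[1]11111   (q3,1)→(q3,1,-1)
state=q3 head=-1 tape=[_]111111   (q3,_)→(q2,1,+1)
state=q2 head=0 tape=1[1]11111
After 8 steps: state q2, head at 0, tape 1111111.

state q2, head at 0, tape 1111111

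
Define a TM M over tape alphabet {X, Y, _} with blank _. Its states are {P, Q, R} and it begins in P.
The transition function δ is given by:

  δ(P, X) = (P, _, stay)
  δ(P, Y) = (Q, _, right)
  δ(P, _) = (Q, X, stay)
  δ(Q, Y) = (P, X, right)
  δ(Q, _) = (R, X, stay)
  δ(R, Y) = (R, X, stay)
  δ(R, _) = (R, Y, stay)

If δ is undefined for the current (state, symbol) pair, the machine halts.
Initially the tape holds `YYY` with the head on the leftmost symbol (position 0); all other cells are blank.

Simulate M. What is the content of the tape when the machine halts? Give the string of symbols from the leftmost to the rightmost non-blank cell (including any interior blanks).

X_X

P | [Y]YY_   read Y → write _, move right, go to Q
Q | _[Y]Y_   read Y → write X, move right, go to P
P | _X[Y]_   read Y → write _, move right, go to Q
Q | _X_[_]   read _ → write X, move stay, go to R
R | _X_[X]
The non-blank tape span at halt is X_X.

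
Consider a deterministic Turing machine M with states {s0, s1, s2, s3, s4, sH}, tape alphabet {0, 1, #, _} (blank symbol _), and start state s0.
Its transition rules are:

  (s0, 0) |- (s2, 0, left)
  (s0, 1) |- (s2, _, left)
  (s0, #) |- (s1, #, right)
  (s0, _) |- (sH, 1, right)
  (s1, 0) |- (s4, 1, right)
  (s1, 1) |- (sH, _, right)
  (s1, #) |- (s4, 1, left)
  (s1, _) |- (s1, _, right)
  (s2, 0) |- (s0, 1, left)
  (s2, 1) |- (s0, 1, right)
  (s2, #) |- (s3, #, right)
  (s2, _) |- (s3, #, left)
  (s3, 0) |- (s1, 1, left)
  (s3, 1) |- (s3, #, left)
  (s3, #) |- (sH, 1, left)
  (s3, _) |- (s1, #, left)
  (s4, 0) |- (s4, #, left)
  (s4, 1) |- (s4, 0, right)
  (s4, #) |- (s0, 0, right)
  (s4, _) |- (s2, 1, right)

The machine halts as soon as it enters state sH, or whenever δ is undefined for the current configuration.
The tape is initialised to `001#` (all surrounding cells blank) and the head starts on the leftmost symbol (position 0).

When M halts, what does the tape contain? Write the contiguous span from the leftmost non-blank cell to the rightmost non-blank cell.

s0 | ___[0]01#___   read 0 → write 0, move left, go to s2
s2 | __[_]001#___   read _ → write #, move left, go to s3
s3 | _[_]#001#___   read _ → write #, move left, go to s1
s1 | [_]##001#___   read _ → write _, move right, go to s1
s1 | _[#]#001#___   read # → write 1, move left, go to s4
s4 | [_]1#001#___   read _ → write 1, move right, go to s2
s2 | 1[1]#001#___   read 1 → write 1, move right, go to s0
s0 | 11[#]001#___   read # → write #, move right, go to s1
s1 | 11#[0]01#___   read 0 → write 1, move right, go to s4
s4 | 11#1[0]1#___   read 0 → write #, move left, go to s4
s4 | 11#[1]#1#___   read 1 → write 0, move right, go to s4
s4 | 11#0[#]1#___   read # → write 0, move right, go to s0
s0 | 11#00[1]#___   read 1 → write _, move left, go to s2
s2 | 11#0[0]_#___   read 0 → write 1, move left, go to s0
s0 | 11#[0]1_#___   read 0 → write 0, move left, go to s2
s2 | 11[#]01_#___   read # → write #, move right, go to s3
s3 | 11#[0]1_#___   read 0 → write 1, move left, go to s1
s1 | 11[#]11_#___   read # → write 1, move left, go to s4
s4 | 1[1]111_#___   read 1 → write 0, move right, go to s4
s4 | 10[1]11_#___   read 1 → write 0, move right, go to s4
s4 | 100[1]1_#___   read 1 → write 0, move right, go to s4
s4 | 1000[1]_#___   read 1 → write 0, move right, go to s4
s4 | 10000[_]#___   read _ → write 1, move right, go to s2
s2 | 100001[#]___   read # → write #, move right, go to s3
s3 | 100001#[_]__   read _ → write #, move left, go to s1
s1 | 100001[#]#__   read # → write 1, move left, go to s4
s4 | 10000[1]1#__   read 1 → write 0, move right, go to s4
s4 | 100000[1]#__   read 1 → write 0, move right, go to s4
s4 | 1000000[#]__   read # → write 0, move right, go to s0
s0 | 10000000[_]_   read _ → write 1, move right, go to sH
sH | 100000001[_]
The non-blank tape span at halt is 100000001.

100000001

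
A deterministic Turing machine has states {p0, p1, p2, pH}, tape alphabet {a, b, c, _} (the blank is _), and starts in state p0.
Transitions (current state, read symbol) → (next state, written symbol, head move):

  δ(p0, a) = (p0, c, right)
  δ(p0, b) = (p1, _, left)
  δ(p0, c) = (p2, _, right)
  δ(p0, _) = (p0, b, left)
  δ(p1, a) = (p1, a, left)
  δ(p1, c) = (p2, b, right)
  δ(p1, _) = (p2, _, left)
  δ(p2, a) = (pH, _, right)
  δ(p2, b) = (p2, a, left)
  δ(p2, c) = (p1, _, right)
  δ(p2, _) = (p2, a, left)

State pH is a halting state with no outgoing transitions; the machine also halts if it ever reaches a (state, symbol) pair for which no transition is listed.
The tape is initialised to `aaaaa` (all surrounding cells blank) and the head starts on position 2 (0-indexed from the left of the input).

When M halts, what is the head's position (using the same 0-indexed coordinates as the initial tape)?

p0 | aa[a]aa_   read a → write c, move right, go to p0
p0 | aac[a]a_   read a → write c, move right, go to p0
p0 | aacc[a]_   read a → write c, move right, go to p0
p0 | aaccc[_]   read _ → write b, move left, go to p0
p0 | aacc[c]b   read c → write _, move right, go to p2
p2 | aacc_[b]   read b → write a, move left, go to p2
p2 | aacc[_]a   read _ → write a, move left, go to p2
p2 | aac[c]aa   read c → write _, move right, go to p1
p1 | aac_[a]a   read a → write a, move left, go to p1
p1 | aac[_]aa   read _ → write _, move left, go to p2
p2 | aa[c]_aa   read c → write _, move right, go to p1
p1 | aa_[_]aa   read _ → write _, move left, go to p2
p2 | aa[_]_aa   read _ → write a, move left, go to p2
p2 | a[a]a_aa   read a → write _, move right, go to pH
pH | a_[a]_aa
At halt the head is at cell 2.

2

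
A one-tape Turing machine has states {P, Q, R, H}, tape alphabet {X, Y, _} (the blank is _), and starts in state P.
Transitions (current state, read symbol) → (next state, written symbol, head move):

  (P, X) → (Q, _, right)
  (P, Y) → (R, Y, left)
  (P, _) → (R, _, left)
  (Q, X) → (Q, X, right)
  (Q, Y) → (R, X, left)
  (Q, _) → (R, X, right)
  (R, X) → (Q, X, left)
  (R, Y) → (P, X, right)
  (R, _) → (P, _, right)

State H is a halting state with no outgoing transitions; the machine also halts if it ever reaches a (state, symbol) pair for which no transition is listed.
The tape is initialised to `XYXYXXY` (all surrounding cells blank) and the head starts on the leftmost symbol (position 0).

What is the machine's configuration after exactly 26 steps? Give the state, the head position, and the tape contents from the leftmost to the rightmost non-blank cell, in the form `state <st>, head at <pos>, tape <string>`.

state=P head=0 tape=[X]YXYXXY___   (P,X)→(Q,_,right)
state=Q head=1 tape=_[Y]XYXXY___   (Q,Y)→(R,X,left)
state=R head=0 tape=[_]XXYXXY___   (R,_)→(P,_,right)
state=P head=1 tape=_[X]XYXXY___   (P,X)→(Q,_,right)
state=Q head=2 tape=__[X]YXXY___   (Q,X)→(Q,X,right)
state=Q head=3 tape=__X[Y]XXY___   (Q,Y)→(R,X,left)
state=R head=2 tape=__[X]XXXY___   (R,X)→(Q,X,left)
state=Q head=1 tape=_[_]XXXXY___   (Q,_)→(R,X,right)
state=R head=2 tape=_X[X]XXXY___   (R,X)→(Q,X,left)
state=Q head=1 tape=_[X]XXXXY___   (Q,X)→(Q,X,right)
state=Q head=2 tape=_X[X]XXXY___   (Q,X)→(Q,X,right)
state=Q head=3 tape=_XX[X]XXY___   (Q,X)→(Q,X,right)
state=Q head=4 tape=_XXX[X]XY___   (Q,X)→(Q,X,right)
state=Q head=5 tape=_XXXX[X]Y___   (Q,X)→(Q,X,right)
state=Q head=6 tape=_XXXXX[Y]___   (Q,Y)→(R,X,left)
state=R head=5 tape=_XXXX[X]X___   (R,X)→(Q,X,left)
state=Q head=4 tape=_XXX[X]XX___   (Q,X)→(Q,X,right)
state=Q head=5 tape=_XXXX[X]X___   (Q,X)→(Q,X,right)
state=Q head=6 tape=_XXXXX[X]___   (Q,X)→(Q,X,right)
state=Q head=7 tape=_XXXXXX[_]__   (Q,_)→(R,X,right)
state=R head=8 tape=_XXXXXXX[_]_   (R,_)→(P,_,right)
state=P head=9 tape=_XXXXXXX_[_]   (P,_)→(R,_,left)
state=R head=8 tape=_XXXXXXX[_]_   (R,_)→(P,_,right)
state=P head=9 tape=_XXXXXXX_[_]   (P,_)→(R,_,left)
state=R head=8 tape=_XXXXXXX[_]_   (R,_)→(P,_,right)
state=P head=9 tape=_XXXXXXX_[_]   (P,_)→(R,_,left)
state=R head=8 tape=_XXXXXXX[_]_
After 26 steps: state R, head at 8, tape XXXXXXX.

state R, head at 8, tape XXXXXXX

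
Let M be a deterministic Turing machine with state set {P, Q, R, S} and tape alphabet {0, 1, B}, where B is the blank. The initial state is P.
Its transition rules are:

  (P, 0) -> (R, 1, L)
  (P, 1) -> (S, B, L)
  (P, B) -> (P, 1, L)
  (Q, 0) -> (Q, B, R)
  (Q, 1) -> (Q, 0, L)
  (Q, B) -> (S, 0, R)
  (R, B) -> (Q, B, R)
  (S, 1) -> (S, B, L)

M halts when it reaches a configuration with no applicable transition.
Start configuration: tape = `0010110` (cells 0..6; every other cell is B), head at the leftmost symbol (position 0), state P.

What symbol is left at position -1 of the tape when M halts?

0

P | B[0]010110   read 0 → write 1, move L, go to R
R | [B]1010110   read B → write B, move R, go to Q
Q | B[1]010110   read 1 → write 0, move L, go to Q
Q | [B]0010110   read B → write 0, move R, go to S
S | 0[0]010110
Cell -1 holds 0 when M halts.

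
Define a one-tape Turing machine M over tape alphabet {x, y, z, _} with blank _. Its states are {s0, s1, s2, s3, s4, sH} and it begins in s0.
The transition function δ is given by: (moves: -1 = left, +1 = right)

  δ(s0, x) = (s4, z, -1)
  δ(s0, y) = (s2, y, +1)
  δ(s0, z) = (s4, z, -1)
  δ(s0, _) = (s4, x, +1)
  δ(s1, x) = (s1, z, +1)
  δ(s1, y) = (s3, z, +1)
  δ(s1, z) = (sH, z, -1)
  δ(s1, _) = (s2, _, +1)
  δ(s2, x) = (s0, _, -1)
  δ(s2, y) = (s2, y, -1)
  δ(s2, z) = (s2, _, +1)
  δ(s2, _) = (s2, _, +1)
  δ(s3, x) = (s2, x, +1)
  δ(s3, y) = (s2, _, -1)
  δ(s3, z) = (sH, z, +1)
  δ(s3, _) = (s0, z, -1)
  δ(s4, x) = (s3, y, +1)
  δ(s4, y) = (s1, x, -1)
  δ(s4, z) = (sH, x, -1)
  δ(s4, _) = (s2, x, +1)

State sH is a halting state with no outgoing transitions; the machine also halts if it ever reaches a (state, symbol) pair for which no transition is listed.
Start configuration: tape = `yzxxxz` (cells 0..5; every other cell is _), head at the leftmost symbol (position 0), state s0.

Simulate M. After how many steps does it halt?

s0 | [y]zxxxz   read y → write y, move +1, go to s2
s2 | y[z]xxxz   read z → write _, move +1, go to s2
s2 | y_[x]xxz   read x → write _, move -1, go to s0
s0 | y[_]_xxz   read _ → write x, move +1, go to s4
s4 | yx[_]xxz   read _ → write x, move +1, go to s2
s2 | yxx[x]xz   read x → write _, move -1, go to s0
s0 | yx[x]_xz   read x → write z, move -1, go to s4
s4 | y[x]z_xz   read x → write y, move +1, go to s3
s3 | yy[z]_xz   read z → write z, move +1, go to sH
sH | yyz[_]xz
M halts after 9 transitions.

9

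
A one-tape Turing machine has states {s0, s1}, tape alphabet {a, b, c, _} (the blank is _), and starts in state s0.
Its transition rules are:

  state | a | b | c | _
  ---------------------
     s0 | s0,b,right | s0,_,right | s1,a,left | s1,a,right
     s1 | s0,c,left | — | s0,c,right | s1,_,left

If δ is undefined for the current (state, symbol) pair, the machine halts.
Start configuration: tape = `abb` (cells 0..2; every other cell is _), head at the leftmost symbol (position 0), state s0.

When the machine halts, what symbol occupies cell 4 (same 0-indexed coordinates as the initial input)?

state=s0 head=0 tape=[a]bb___   (s0,a)→(s0,b,right)
state=s0 head=1 tape=b[b]b___   (s0,b)→(s0,_,right)
state=s0 head=2 tape=b_[b]___   (s0,b)→(s0,_,right)
state=s0 head=3 tape=b__[_]__   (s0,_)→(s1,a,right)
state=s1 head=4 tape=b__a[_]_   (s1,_)→(s1,_,left)
state=s1 head=3 tape=b__[a]__   (s1,a)→(s0,c,left)
state=s0 head=2 tape=b_[_]c__   (s0,_)→(s1,a,right)
state=s1 head=3 tape=b_a[c]__   (s1,c)→(s0,c,right)
state=s0 head=4 tape=b_ac[_]_   (s0,_)→(s1,a,right)
state=s1 head=5 tape=b_aca[_]   (s1,_)→(s1,_,left)
state=s1 head=4 tape=b_ac[a]_   (s1,a)→(s0,c,left)
state=s0 head=3 tape=b_a[c]c_   (s0,c)→(s1,a,left)
state=s1 head=2 tape=b_[a]ac_   (s1,a)→(s0,c,left)
state=s0 head=1 tape=b[_]cac_   (s0,_)→(s1,a,right)
state=s1 head=2 tape=ba[c]ac_   (s1,c)→(s0,c,right)
state=s0 head=3 tape=bac[a]c_   (s0,a)→(s0,b,right)
state=s0 head=4 tape=bacb[c]_   (s0,c)→(s1,a,left)
state=s1 head=3 tape=bac[b]a_
Cell 4 holds a when M halts.

a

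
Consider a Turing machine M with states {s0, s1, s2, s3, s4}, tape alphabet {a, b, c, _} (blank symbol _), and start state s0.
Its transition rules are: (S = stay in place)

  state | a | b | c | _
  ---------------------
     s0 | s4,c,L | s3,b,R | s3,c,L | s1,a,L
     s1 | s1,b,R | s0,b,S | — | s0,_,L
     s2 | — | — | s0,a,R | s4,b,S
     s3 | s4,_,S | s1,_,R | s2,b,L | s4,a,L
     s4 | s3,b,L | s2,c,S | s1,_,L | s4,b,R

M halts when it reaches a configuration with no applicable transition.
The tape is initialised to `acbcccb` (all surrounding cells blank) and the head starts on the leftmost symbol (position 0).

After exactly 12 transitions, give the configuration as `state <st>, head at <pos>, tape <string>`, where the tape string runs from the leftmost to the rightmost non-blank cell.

state=s0 head=0 tape=___[a]cbcccb   (s0,a)→(s4,c,L)
state=s4 head=-1 tape=__[_]ccbcccb   (s4,_)→(s4,b,R)
state=s4 head=0 tape=__b[c]cbcccb   (s4,c)→(s1,_,L)
state=s1 head=-1 tape=__[b]_cbcccb   (s1,b)→(s0,b,S)
state=s0 head=-1 tape=__[b]_cbcccb   (s0,b)→(s3,b,R)
state=s3 head=0 tape=__b[_]cbcccb   (s3,_)→(s4,a,L)
state=s4 head=-1 tape=__[b]acbcccb   (s4,b)→(s2,c,S)
state=s2 head=-1 tape=__[c]acbcccb   (s2,c)→(s0,a,R)
state=s0 head=0 tape=__a[a]cbcccb   (s0,a)→(s4,c,L)
state=s4 head=-1 tape=__[a]ccbcccb   (s4,a)→(s3,b,L)
state=s3 head=-2 tape=_[_]bccbcccb   (s3,_)→(s4,a,L)
state=s4 head=-3 tape=[_]abccbcccb   (s4,_)→(s4,b,R)
state=s4 head=-2 tape=b[a]bccbcccb
After 12 steps: state s4, head at -2, tape babccbcccb.

state s4, head at -2, tape babccbcccb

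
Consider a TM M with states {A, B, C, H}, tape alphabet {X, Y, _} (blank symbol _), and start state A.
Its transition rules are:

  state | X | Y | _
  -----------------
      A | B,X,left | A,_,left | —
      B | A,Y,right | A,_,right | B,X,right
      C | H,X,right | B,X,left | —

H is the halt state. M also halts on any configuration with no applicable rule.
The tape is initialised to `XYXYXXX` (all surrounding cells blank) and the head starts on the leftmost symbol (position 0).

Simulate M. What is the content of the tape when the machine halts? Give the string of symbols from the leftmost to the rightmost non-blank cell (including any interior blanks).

A | __[X]YXYXXX   read X → write X, move left, go to B
B | _[_]XYXYXXX   read _ → write X, move right, go to B
B | _X[X]YXYXXX   read X → write Y, move right, go to A
A | _XY[Y]XYXXX   read Y → write _, move left, go to A
A | _X[Y]_XYXXX   read Y → write _, move left, go to A
A | _[X]__XYXXX   read X → write X, move left, go to B
B | [_]X__XYXXX   read _ → write X, move right, go to B
B | X[X]__XYXXX   read X → write Y, move right, go to A
A | XY[_]_XYXXX
The non-blank tape span at halt is XY__XYXXX.

XY__XYXXX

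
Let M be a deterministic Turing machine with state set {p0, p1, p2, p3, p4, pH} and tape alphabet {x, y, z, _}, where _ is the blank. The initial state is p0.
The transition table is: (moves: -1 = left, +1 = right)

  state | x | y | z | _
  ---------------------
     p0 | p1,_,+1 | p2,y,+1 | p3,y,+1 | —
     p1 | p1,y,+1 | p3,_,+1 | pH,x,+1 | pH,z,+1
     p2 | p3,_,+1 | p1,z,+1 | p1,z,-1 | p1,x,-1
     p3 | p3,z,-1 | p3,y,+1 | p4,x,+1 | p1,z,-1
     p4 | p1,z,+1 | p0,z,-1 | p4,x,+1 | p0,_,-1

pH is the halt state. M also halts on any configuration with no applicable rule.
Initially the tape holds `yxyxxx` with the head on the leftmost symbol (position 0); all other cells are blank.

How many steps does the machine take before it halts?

state=p0 head=0 tape=[y]xyxxx__   (p0,y)→(p2,y,+1)
state=p2 head=1 tape=y[x]yxxx__   (p2,x)→(p3,_,+1)
state=p3 head=2 tape=y_[y]xxx__   (p3,y)→(p3,y,+1)
state=p3 head=3 tape=y_y[x]xx__   (p3,x)→(p3,z,-1)
state=p3 head=2 tape=y_[y]zxx__   (p3,y)→(p3,y,+1)
state=p3 head=3 tape=y_y[z]xx__   (p3,z)→(p4,x,+1)
state=p4 head=4 tape=y_yx[x]x__   (p4,x)→(p1,z,+1)
state=p1 head=5 tape=y_yxz[x]__   (p1,x)→(p1,y,+1)
state=p1 head=6 tape=y_yxzy[_]_   (p1,_)→(pH,z,+1)
state=pH head=7 tape=y_yxzyz[_]
M halts after 9 transitions.

9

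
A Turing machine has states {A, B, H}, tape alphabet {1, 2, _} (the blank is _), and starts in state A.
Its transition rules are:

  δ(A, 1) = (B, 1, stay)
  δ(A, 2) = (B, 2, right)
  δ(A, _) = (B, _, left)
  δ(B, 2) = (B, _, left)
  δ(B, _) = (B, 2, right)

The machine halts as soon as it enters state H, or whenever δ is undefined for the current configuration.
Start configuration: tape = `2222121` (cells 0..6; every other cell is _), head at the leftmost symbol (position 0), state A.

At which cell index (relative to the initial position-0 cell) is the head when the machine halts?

state=A head=0 tape=___[2]222121   (A,2)→(B,2,right)
state=B head=1 tape=___2[2]22121   (B,2)→(B,_,left)
state=B head=0 tape=___[2]_22121   (B,2)→(B,_,left)
state=B head=-1 tape=__[_]__22121   (B,_)→(B,2,right)
state=B head=0 tape=__2[_]_22121   (B,_)→(B,2,right)
state=B head=1 tape=__22[_]22121   (B,_)→(B,2,right)
state=B head=2 tape=__222[2]2121   (B,2)→(B,_,left)
state=B head=1 tape=__22[2]_2121   (B,2)→(B,_,left)
state=B head=0 tape=__2[2]__2121   (B,2)→(B,_,left)
state=B head=-1 tape=__[2]___2121   (B,2)→(B,_,left)
state=B head=-2 tape=_[_]____2121   (B,_)→(B,2,right)
state=B head=-1 tape=_2[_]___2121   (B,_)→(B,2,right)
state=B head=0 tape=_22[_]__2121   (B,_)→(B,2,right)
state=B head=1 tape=_222[_]_2121   (B,_)→(B,2,right)
state=B head=2 tape=_2222[_]2121   (B,_)→(B,2,right)
state=B head=3 tape=_22222[2]121   (B,2)→(B,_,left)
state=B head=2 tape=_2222[2]_121   (B,2)→(B,_,left)
state=B head=1 tape=_222[2]__121   (B,2)→(B,_,left)
state=B head=0 tape=_22[2]___121   (B,2)→(B,_,left)
state=B head=-1 tape=_2[2]____121   (B,2)→(B,_,left)
state=B head=-2 tape=_[2]_____121   (B,2)→(B,_,left)
state=B head=-3 tape=[_]______121   (B,_)→(B,2,right)
state=B head=-2 tape=2[_]_____121   (B,_)→(B,2,right)
state=B head=-1 tape=22[_]____121   (B,_)→(B,2,right)
state=B head=0 tape=222[_]___121   (B,_)→(B,2,right)
state=B head=1 tape=2222[_]__121   (B,_)→(B,2,right)
state=B head=2 tape=22222[_]_121   (B,_)→(B,2,right)
state=B head=3 tape=222222[_]121   (B,_)→(B,2,right)
state=B head=4 tape=2222222[1]21
At halt the head is at cell 4.

4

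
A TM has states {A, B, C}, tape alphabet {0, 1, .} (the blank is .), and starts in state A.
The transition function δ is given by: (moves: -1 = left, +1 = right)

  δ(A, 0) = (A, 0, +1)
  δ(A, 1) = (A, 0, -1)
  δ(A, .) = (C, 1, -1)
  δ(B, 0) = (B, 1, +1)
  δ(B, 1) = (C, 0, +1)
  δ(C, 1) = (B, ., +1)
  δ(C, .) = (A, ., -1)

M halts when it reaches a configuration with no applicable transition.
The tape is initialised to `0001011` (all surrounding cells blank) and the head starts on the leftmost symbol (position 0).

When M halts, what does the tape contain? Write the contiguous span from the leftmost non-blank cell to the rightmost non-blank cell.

A | [0]001011.   read 0 → write 0, move +1, go to A
A | 0[0]01011.   read 0 → write 0, move +1, go to A
A | 00[0]1011.   read 0 → write 0, move +1, go to A
A | 000[1]011.   read 1 → write 0, move -1, go to A
A | 00[0]0011.   read 0 → write 0, move +1, go to A
A | 000[0]011.   read 0 → write 0, move +1, go to A
A | 0000[0]11.   read 0 → write 0, move +1, go to A
A | 00000[1]1.   read 1 → write 0, move -1, go to A
A | 0000[0]01.   read 0 → write 0, move +1, go to A
A | 00000[0]1.   read 0 → write 0, move +1, go to A
A | 000000[1].   read 1 → write 0, move -1, go to A
A | 00000[0]0.   read 0 → write 0, move +1, go to A
A | 000000[0].   read 0 → write 0, move +1, go to A
A | 0000000[.]   read . → write 1, move -1, go to C
C | 000000[0]1
The non-blank tape span at halt is 00000001.

00000001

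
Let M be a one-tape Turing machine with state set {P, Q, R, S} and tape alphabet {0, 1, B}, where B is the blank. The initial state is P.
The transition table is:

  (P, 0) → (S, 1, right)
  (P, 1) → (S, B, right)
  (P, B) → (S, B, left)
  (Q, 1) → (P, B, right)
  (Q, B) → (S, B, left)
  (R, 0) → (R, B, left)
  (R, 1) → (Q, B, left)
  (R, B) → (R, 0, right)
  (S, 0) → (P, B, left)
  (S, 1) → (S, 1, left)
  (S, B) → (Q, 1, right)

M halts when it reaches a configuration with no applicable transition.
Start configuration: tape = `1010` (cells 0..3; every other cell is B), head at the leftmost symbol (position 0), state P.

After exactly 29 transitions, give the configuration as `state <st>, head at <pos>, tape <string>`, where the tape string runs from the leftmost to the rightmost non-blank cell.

state=P head=0 tape=BBB[1]010   (P,1)→(S,B,right)
state=S head=1 tape=BBBB[0]10   (S,0)→(P,B,left)
state=P head=0 tape=BBB[B]B10   (P,B)→(S,B,left)
state=S head=-1 tape=BB[B]BB10   (S,B)→(Q,1,right)
state=Q head=0 tape=BB1[B]B10   (Q,B)→(S,B,left)
state=S head=-1 tape=BB[1]BB10   (S,1)→(S,1,left)
state=S head=-2 tape=B[B]1BB10   (S,B)→(Q,1,right)
state=Q head=-1 tape=B1[1]BB10   (Q,1)→(P,B,right)
state=P head=0 tape=B1B[B]B10   (P,B)→(S,B,left)
state=S head=-1 tape=B1[B]BB10   (S,B)→(Q,1,right)
state=Q head=0 tape=B11[B]B10   (Q,B)→(S,B,left)
state=S head=-1 tape=B1[1]BB10   (S,1)→(S,1,left)
state=S head=-2 tape=B[1]1BB10   (S,1)→(S,1,left)
state=S head=-3 tape=[B]11BB10   (S,B)→(Q,1,right)
state=Q head=-2 tape=1[1]1BB10   (Q,1)→(P,B,right)
state=P head=-1 tape=1B[1]BB10   (P,1)→(S,B,right)
state=S head=0 tape=1BB[B]B10   (S,B)→(Q,1,right)
state=Q head=1 tape=1BB1[B]10   (Q,B)→(S,B,left)
state=S head=0 tape=1BB[1]B10   (S,1)→(S,1,left)
state=S head=-1 tape=1B[B]1B10   (S,B)→(Q,1,right)
state=Q head=0 tape=1B1[1]B10   (Q,1)→(P,B,right)
state=P head=1 tape=1B1B[B]10   (P,B)→(S,B,left)
state=S head=0 tape=1B1[B]B10   (S,B)→(Q,1,right)
state=Q head=1 tape=1B11[B]10   (Q,B)→(S,B,left)
state=S head=0 tape=1B1[1]B10   (S,1)→(S,1,left)
state=S head=-1 tape=1B[1]1B10   (S,1)→(S,1,left)
state=S head=-2 tape=1[B]11B10   (S,B)→(Q,1,right)
state=Q head=-1 tape=11[1]1B10   (Q,1)→(P,B,right)
state=P head=0 tape=11B[1]B10   (P,1)→(S,B,right)
state=S head=1 tape=11BB[B]10
After 29 steps: state S, head at 1, tape 11BBB10.

state S, head at 1, tape 11BBB10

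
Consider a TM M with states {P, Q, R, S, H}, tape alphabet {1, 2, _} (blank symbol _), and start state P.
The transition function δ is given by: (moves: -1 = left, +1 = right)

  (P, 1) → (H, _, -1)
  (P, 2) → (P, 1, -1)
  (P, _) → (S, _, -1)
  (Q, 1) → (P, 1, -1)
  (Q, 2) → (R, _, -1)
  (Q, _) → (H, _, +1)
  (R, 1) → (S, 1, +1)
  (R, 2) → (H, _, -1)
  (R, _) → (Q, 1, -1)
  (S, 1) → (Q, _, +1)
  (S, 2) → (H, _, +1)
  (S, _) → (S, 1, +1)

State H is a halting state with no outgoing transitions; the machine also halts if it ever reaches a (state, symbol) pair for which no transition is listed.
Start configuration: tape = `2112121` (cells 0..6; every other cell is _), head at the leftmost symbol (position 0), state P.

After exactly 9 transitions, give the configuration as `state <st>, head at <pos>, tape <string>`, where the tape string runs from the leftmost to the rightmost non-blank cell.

P | __[2]112121   read 2 → write 1, move -1, go to P
P | _[_]1112121   read _ → write _, move -1, go to S
S | [_]_1112121   read _ → write 1, move +1, go to S
S | 1[_]1112121   read _ → write 1, move +1, go to S
S | 11[1]112121   read 1 → write _, move +1, go to Q
Q | 11_[1]12121   read 1 → write 1, move -1, go to P
P | 11[_]112121   read _ → write _, move -1, go to S
S | 1[1]_112121   read 1 → write _, move +1, go to Q
Q | 1_[_]112121   read _ → write _, move +1, go to H
H | 1__[1]12121
After 9 steps: state H, head at 1, tape 1__112121.

state H, head at 1, tape 1__112121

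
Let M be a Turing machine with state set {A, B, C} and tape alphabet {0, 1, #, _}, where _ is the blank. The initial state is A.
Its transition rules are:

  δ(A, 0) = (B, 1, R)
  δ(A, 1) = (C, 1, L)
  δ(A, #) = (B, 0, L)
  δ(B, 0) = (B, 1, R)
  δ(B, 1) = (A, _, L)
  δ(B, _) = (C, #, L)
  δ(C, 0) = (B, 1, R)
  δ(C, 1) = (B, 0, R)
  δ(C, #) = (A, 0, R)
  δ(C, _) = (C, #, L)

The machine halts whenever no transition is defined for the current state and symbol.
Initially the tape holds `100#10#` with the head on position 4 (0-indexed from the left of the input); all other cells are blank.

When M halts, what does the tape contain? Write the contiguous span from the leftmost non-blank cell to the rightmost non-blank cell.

0#___0#

A | 100#[1]0#   read 1 → write 1, move L, go to C
C | 100[#]10#   read # → write 0, move R, go to A
A | 1000[1]0#   read 1 → write 1, move L, go to C
C | 100[0]10#   read 0 → write 1, move R, go to B
B | 1001[1]0#   read 1 → write _, move L, go to A
A | 100[1]_0#   read 1 → write 1, move L, go to C
C | 10[0]1_0#   read 0 → write 1, move R, go to B
B | 101[1]_0#   read 1 → write _, move L, go to A
A | 10[1]__0#   read 1 → write 1, move L, go to C
C | 1[0]1__0#   read 0 → write 1, move R, go to B
B | 11[1]__0#   read 1 → write _, move L, go to A
A | 1[1]___0#   read 1 → write 1, move L, go to C
C | [1]1___0#   read 1 → write 0, move R, go to B
B | 0[1]___0#   read 1 → write _, move L, go to A
A | [0]____0#   read 0 → write 1, move R, go to B
B | 1[_]___0#   read _ → write #, move L, go to C
C | [1]#___0#   read 1 → write 0, move R, go to B
B | 0[#]___0#
The non-blank tape span at halt is 0#___0#.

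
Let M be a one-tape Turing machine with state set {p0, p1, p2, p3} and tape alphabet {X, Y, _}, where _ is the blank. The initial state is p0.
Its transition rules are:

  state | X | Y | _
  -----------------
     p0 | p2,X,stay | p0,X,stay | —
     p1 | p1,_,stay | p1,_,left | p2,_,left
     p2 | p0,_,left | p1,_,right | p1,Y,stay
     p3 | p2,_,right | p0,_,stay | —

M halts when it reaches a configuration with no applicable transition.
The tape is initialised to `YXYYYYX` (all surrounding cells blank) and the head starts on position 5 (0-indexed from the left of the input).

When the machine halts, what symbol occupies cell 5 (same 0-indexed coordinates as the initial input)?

p0 | _YXYYY[Y]X   read Y → write X, move stay, go to p0
p0 | _YXYYY[X]X   read X → write X, move stay, go to p2
p2 | _YXYYY[X]X   read X → write _, move left, go to p0
p0 | _YXYY[Y]_X   read Y → write X, move stay, go to p0
p0 | _YXYY[X]_X   read X → write X, move stay, go to p2
p2 | _YXYY[X]_X   read X → write _, move left, go to p0
p0 | _YXY[Y]__X   read Y → write X, move stay, go to p0
p0 | _YXY[X]__X   read X → write X, move stay, go to p2
p2 | _YXY[X]__X   read X → write _, move left, go to p0
p0 | _YX[Y]___X   read Y → write X, move stay, go to p0
p0 | _YX[X]___X   read X → write X, move stay, go to p2
p2 | _YX[X]___X   read X → write _, move left, go to p0
p0 | _Y[X]____X   read X → write X, move stay, go to p2
p2 | _Y[X]____X   read X → write _, move left, go to p0
p0 | _[Y]_____X   read Y → write X, move stay, go to p0
p0 | _[X]_____X   read X → write X, move stay, go to p2
p2 | _[X]_____X   read X → write _, move left, go to p0
p0 | [_]______X
Cell 5 holds _ when M halts.

_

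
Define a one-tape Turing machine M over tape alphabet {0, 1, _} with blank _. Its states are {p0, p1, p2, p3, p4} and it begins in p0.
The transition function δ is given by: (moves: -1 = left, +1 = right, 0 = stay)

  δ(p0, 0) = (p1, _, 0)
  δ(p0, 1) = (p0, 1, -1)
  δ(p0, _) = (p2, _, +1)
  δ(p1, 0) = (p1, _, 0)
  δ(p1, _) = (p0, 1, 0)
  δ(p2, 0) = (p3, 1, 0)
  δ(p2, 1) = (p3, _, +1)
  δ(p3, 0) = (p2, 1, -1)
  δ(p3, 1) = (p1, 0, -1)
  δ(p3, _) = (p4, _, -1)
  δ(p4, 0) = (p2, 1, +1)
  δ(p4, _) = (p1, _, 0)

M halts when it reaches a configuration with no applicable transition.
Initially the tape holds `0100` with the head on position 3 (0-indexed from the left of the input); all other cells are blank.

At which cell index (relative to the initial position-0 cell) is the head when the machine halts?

p0 | _010[0]   read 0 → write _, move 0, go to p1
p1 | _010[_]   read _ → write 1, move 0, go to p0
p0 | _010[1]   read 1 → write 1, move -1, go to p0
p0 | _01[0]1   read 0 → write _, move 0, go to p1
p1 | _01[_]1   read _ → write 1, move 0, go to p0
p0 | _01[1]1   read 1 → write 1, move -1, go to p0
p0 | _0[1]11   read 1 → write 1, move -1, go to p0
p0 | _[0]111   read 0 → write _, move 0, go to p1
p1 | _[_]111   read _ → write 1, move 0, go to p0
p0 | _[1]111   read 1 → write 1, move -1, go to p0
p0 | [_]1111   read _ → write _, move +1, go to p2
p2 | _[1]111   read 1 → write _, move +1, go to p3
p3 | __[1]11   read 1 → write 0, move -1, go to p1
p1 | _[_]011   read _ → write 1, move 0, go to p0
p0 | _[1]011   read 1 → write 1, move -1, go to p0
p0 | [_]1011   read _ → write _, move +1, go to p2
p2 | _[1]011   read 1 → write _, move +1, go to p3
p3 | __[0]11   read 0 → write 1, move -1, go to p2
p2 | _[_]111
At halt the head is at cell 0.

0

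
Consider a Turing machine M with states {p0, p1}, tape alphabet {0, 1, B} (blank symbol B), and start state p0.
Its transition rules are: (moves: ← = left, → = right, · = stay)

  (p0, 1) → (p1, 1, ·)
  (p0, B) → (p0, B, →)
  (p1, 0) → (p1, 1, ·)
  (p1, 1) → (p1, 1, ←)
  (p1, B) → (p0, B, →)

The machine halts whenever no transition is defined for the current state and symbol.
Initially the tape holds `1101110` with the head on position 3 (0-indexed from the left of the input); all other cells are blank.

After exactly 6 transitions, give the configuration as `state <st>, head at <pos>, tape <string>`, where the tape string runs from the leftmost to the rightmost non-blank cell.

p0 | B110[1]110   read 1 → write 1, move ·, go to p1
p1 | B110[1]110   read 1 → write 1, move ←, go to p1
p1 | B11[0]1110   read 0 → write 1, move ·, go to p1
p1 | B11[1]1110   read 1 → write 1, move ←, go to p1
p1 | B1[1]11110   read 1 → write 1, move ←, go to p1
p1 | B[1]111110   read 1 → write 1, move ←, go to p1
p1 | [B]1111110
After 6 steps: state p1, head at -1, tape 1111110.

state p1, head at -1, tape 1111110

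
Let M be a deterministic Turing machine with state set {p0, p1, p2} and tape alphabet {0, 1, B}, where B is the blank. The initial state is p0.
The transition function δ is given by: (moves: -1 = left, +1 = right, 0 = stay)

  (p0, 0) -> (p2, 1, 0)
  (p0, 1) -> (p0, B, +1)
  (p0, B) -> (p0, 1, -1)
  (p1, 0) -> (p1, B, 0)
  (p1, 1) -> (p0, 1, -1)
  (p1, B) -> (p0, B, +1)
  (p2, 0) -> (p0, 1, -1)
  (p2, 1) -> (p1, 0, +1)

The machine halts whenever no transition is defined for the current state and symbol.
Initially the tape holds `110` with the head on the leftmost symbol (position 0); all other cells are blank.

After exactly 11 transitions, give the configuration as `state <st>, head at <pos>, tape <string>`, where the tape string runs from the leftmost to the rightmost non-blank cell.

p0 | [1]10BB   read 1 → write B, move +1, go to p0
p0 | B[1]0BB   read 1 → write B, move +1, go to p0
p0 | BB[0]BB   read 0 → write 1, move 0, go to p2
p2 | BB[1]BB   read 1 → write 0, move +1, go to p1
p1 | BB0[B]B   read B → write B, move +1, go to p0
p0 | BB0B[B]   read B → write 1, move -1, go to p0
p0 | BB0[B]1   read B → write 1, move -1, go to p0
p0 | BB[0]11   read 0 → write 1, move 0, go to p2
p2 | BB[1]11   read 1 → write 0, move +1, go to p1
p1 | BB0[1]1   read 1 → write 1, move -1, go to p0
p0 | BB[0]11   read 0 → write 1, move 0, go to p2
p2 | BB[1]11
After 11 steps: state p2, head at 2, tape 111.

state p2, head at 2, tape 111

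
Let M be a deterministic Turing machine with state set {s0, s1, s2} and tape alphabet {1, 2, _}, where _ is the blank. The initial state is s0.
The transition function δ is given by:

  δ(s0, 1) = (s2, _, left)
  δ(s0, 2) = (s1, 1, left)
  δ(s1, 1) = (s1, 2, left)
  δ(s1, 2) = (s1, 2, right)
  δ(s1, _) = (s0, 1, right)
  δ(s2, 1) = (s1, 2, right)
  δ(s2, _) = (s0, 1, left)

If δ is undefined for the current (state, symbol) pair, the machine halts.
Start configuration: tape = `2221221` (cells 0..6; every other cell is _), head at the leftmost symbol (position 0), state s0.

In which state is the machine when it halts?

s0

state=s0 head=0 tape=_[2]221221__   (s0,2)→(s1,1,left)
state=s1 head=-1 tape=[_]1221221__   (s1,_)→(s0,1,right)
state=s0 head=0 tape=1[1]221221__   (s0,1)→(s2,_,left)
state=s2 head=-1 tape=[1]_221221__   (s2,1)→(s1,2,right)
state=s1 head=0 tape=2[_]221221__   (s1,_)→(s0,1,right)
state=s0 head=1 tape=21[2]21221__   (s0,2)→(s1,1,left)
state=s1 head=0 tape=2[1]121221__   (s1,1)→(s1,2,left)
state=s1 head=-1 tape=[2]2121221__   (s1,2)→(s1,2,right)
state=s1 head=0 tape=2[2]121221__   (s1,2)→(s1,2,right)
state=s1 head=1 tape=22[1]21221__   (s1,1)→(s1,2,left)
state=s1 head=0 tape=2[2]221221__   (s1,2)→(s1,2,right)
state=s1 head=1 tape=22[2]21221__   (s1,2)→(s1,2,right)
state=s1 head=2 tape=222[2]1221__   (s1,2)→(s1,2,right)
state=s1 head=3 tape=2222[1]221__   (s1,1)→(s1,2,left)
state=s1 head=2 tape=222[2]2221__   (s1,2)→(s1,2,right)
state=s1 head=3 tape=2222[2]221__   (s1,2)→(s1,2,right)
state=s1 head=4 tape=22222[2]21__   (s1,2)→(s1,2,right)
state=s1 head=5 tape=222222[2]1__   (s1,2)→(s1,2,right)
state=s1 head=6 tape=2222222[1]__   (s1,1)→(s1,2,left)
state=s1 head=5 tape=222222[2]2__   (s1,2)→(s1,2,right)
state=s1 head=6 tape=2222222[2]__   (s1,2)→(s1,2,right)
state=s1 head=7 tape=22222222[_]_   (s1,_)→(s0,1,right)
state=s0 head=8 tape=222222221[_]
No transition is defined for (s0, _); M halts in state s0.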